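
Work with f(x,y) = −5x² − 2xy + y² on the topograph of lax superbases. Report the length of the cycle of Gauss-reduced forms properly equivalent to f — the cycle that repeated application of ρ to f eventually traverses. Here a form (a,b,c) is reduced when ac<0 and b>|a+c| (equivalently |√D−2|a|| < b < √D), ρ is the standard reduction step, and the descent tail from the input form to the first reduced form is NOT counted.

D = 24, ⌊√D⌋ = 4
descent: ρ → (1,4,-2)  [lands on river]
river: ρ → (-2,4,1)
ρ-cycle length = 2 (tail of 1 descent step not counted)

2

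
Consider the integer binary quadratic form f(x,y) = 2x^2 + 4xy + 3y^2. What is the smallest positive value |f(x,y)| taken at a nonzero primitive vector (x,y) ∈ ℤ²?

translate: b→0 (≡4 mod 4), so (2,4,3)→(2,0,1)
flip: (2,0,1)→(1,0,2)
reduced (well bottom): (1,0,2) with a≤c, −a<b≤a
well minimum = a = 1

1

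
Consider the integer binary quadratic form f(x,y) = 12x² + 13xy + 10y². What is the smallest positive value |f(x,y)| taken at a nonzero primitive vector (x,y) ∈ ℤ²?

translate: b→-11 (≡13 mod 24), so (12,13,10)→(12,-11,9)
flip: (12,-11,9)→(9,11,12)
translate: b→-7 (≡11 mod 18), so (9,11,12)→(9,-7,10)
reduced (well bottom): (9,-7,10) with a≤c, −a<b≤a
well minimum = a = 9

9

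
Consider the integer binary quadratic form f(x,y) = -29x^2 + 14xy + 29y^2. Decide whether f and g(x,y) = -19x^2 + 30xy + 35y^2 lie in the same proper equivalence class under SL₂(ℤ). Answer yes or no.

D₁ = 3560, D₂ = 3560
river cycle of f (length 8): (29, 44, -14), (-14, 40, 35), (35, 30, -19), (-19, 46, 19), (19, 30, -35), (-35, 40, 14), (14, 44, -29), (-29, 14, 29)
river cycle of g (length 8): (35, 40, -14), (-14, 44, 29), (29, 14, -29), (-29, 44, 14), (14, 40, -35), (-35, 30, 19), (19, 46, -19), (-19, 30, 35)
cycles differ ⇒ inequivalent

no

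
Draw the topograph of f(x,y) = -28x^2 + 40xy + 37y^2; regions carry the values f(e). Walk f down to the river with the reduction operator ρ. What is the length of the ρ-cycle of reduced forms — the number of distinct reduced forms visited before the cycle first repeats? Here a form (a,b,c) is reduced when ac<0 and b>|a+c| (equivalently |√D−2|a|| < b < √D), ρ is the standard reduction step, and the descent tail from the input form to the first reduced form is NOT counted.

D = 5744, ⌊√D⌋ = 75
river: ρ → (37,34,-31)
river: ρ → (-31,28,40)
river: ρ → (40,52,-19)
river: ρ → (-19,62,25)
river: ρ → (25,38,-43)
river: ρ → (-43,48,20)
river: ρ → (20,72,-7)
river: ρ → (-7,68,40)
river: ρ → (40,12,-35)
river: ρ → (-35,58,17)
river: ρ → (17,44,-56)
river: ρ → (-56,68,5)
river: ρ → (5,72,-28)
river: ρ → (-28,40,37)
ρ-cycle length = 14 (tail of 0 descent steps not counted)

14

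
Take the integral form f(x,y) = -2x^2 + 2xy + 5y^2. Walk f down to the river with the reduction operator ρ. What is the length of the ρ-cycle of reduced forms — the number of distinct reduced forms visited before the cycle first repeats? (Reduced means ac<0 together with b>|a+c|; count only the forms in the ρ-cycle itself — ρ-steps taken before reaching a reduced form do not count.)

D = 44, ⌊√D⌋ = 6
descent: ρ → (5,-2,-2)
descent: ρ → (-2,6,1)  [lands on river]
river: ρ → (1,6,-2)
ρ-cycle length = 2 (tail of 2 descent steps not counted)

2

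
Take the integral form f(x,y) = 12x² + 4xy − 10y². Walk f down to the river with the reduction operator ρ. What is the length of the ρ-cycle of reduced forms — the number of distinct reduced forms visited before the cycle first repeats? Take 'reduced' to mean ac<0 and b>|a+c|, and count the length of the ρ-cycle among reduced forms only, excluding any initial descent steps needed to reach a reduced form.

D = 496, ⌊√D⌋ = 22
river: ρ → (-10,16,6)
river: ρ → (6,20,-4)
river: ρ → (-4,20,6)
river: ρ → (6,16,-10)
river: ρ → (-10,4,12)
river: ρ → (12,20,-2)
river: ρ → (-2,20,12)
river: ρ → (12,4,-10)
ρ-cycle length = 8 (tail of 0 descent steps not counted)

8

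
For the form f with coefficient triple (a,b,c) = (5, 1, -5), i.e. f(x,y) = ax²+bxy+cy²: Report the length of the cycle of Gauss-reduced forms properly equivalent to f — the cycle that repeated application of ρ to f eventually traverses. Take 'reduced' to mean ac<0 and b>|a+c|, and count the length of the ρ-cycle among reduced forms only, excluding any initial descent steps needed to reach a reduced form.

D = 101, ⌊√D⌋ = 10
river: ρ → (-5,9,1)
river: ρ → (1,9,-5)
river: ρ → (-5,1,5)
river: ρ → (5,9,-1)
river: ρ → (-1,9,5)
river: ρ → (5,1,-5)
ρ-cycle length = 6 (tail of 0 descent steps not counted)

6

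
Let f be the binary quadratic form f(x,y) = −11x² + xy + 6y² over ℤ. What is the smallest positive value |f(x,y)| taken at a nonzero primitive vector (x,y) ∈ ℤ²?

descent: ρ → (6,11,-6)  [lands on river]
river: ρ → (-6,13,4)
river: ρ → (4,11,-9)
river: ρ → (-9,7,6)
river: ρ → (6,5,-10)
river: ρ → (-10,15,1)
river: ρ → (1,15,-10)
river: ρ → (-10,5,6)
river: ρ → (6,7,-9)
river: ρ → (-9,11,4)
river: ρ → (4,13,-6)
river: ρ → (-6,11,6)
river: ρ → (6,13,-4)
river: ρ → (-4,11,9)
river: ρ → (9,7,-6)
river: ρ → (-6,5,10)
river: ρ → (10,15,-1)
river: ρ → (-1,15,10)
river: ρ → (10,5,-6)
river: ρ → (-6,7,9)
river: ρ → (9,11,-4)
river: ρ → (-4,13,6)
closes: descent 1, river 22
min |a| on river = 1

1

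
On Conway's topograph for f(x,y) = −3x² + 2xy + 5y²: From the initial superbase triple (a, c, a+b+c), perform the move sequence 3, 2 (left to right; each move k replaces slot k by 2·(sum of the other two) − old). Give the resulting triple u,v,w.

start (-3,5,4) = (f(1,0),f(0,1),f(1,1))
replace slot 3: 2·((-3)+5) − 4 = 0 → (-3,5,0)
replace slot 2: 2·((-3)+0) − 5 = -11 → (-3,-11,0)

-3,-11,0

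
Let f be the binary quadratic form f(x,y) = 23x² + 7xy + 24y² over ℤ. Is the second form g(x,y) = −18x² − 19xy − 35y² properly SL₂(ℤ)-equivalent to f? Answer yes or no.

D₁ = -2159, D₂ = -2159
f: reduced (well bottom): (23,7,24) with a≤c, −a<b≤a
g is negative-definite; reduce −g:
−g: translate: b→-17 (≡19 mod 36), so (18,19,35)→(18,-17,34)
−g: reduced (well bottom): (18,-17,34) with a≤c, −a<b≤a
flip sign back: reduced form of g is (-18,17,-34)
reduced forms (23, 7, 24) vs (-18, 17, -34) ⇒ inequivalent

no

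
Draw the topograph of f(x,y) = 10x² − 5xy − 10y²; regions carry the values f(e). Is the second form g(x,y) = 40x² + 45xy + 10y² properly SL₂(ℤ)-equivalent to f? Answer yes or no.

D₁ = 425, D₂ = 425
river cycle of f (length 6): (-10, 5, 10), (10, 15, -5), (-5, 15, 10), (10, 5, -10), (-10, 15, 5), (5, 15, -10)
river cycle of g (length 6): (10, 15, -5), (-5, 15, 10), (10, 5, -10), (-10, 15, 5), (5, 15, -10), (-10, 5, 10)
cycles coincide ⇒ equivalent

yes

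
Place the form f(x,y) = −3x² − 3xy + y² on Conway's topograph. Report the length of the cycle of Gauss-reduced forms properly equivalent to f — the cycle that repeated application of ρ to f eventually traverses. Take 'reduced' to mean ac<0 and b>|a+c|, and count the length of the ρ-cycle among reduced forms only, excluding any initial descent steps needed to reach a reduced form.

D = 21, ⌊√D⌋ = 4
descent: ρ → (1,3,-3)  [lands on river]
river: ρ → (-3,3,1)
ρ-cycle length = 2 (tail of 1 descent step not counted)

2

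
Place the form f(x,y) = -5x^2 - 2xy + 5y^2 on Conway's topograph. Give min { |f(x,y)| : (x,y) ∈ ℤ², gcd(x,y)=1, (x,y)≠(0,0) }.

descent: ρ → (5,2,-5)  [lands on river]
river: ρ → (-5,8,2)
river: ρ → (2,8,-5)
river: ρ → (-5,2,5)
river: ρ → (5,8,-2)
river: ρ → (-2,8,5)
closes: descent 1, river 6
min |a| on river = 2

2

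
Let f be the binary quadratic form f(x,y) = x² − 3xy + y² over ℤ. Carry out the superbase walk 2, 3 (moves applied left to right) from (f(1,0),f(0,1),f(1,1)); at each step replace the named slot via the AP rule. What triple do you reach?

start (1,1,-1) = (f(1,0),f(0,1),f(1,1))
replace slot 2: 2·(1+(-1)) − 1 = -1 → (1,-1,-1)
replace slot 3: 2·(1+(-1)) − (-1) = 1 → (1,-1,1)

1,-1,1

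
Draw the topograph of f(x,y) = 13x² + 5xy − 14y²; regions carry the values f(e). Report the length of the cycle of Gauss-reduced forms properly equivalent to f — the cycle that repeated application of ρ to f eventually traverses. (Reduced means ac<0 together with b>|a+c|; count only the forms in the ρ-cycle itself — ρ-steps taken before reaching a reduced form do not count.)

D = 753, ⌊√D⌋ = 27
river: ρ → (-14,23,4)
river: ρ → (4,25,-8)
river: ρ → (-8,23,7)
river: ρ → (7,19,-14)
river: ρ → (-14,9,12)
river: ρ → (12,15,-11)
river: ρ → (-11,7,16)
river: ρ → (16,25,-2)
river: ρ → (-2,27,3)
river: ρ → (3,27,-2)
river: ρ → (-2,25,16)
river: ρ → (16,7,-11)
river: ρ → (-11,15,12)
river: ρ → (12,9,-14)
river: ρ → (-14,19,7)
river: ρ → (7,23,-8)
river: ρ → (-8,25,4)
river: ρ → (4,23,-14)
river: ρ → (-14,5,13)
river: ρ → (13,21,-6)
river: ρ → (-6,27,1)
river: ρ → (1,27,-6)
river: ρ → (-6,21,13)
river: ρ → (13,5,-14)
ρ-cycle length = 24 (tail of 0 descent steps not counted)

24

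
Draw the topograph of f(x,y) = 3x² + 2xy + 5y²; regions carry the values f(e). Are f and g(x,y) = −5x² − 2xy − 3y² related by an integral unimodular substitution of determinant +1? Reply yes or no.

D₁ = -56, D₂ = -56
f: reduced (well bottom): (3,2,5) with a≤c, −a<b≤a
g is negative-definite; reduce −g:
−g: flip: (5,2,3)→(3,-2,5)
−g: reduced (well bottom): (3,-2,5) with a≤c, −a<b≤a
flip sign back: reduced form of g is (-3,2,-5)
reduced forms (3, 2, 5) vs (-3, 2, -5) ⇒ inequivalent

no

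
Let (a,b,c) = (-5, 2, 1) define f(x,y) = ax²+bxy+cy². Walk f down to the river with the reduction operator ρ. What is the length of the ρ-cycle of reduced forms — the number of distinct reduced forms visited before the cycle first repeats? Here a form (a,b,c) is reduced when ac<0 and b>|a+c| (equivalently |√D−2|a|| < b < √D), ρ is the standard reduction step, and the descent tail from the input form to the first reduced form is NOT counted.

D = 24, ⌊√D⌋ = 4
descent: ρ → (1,4,-2)  [lands on river]
river: ρ → (-2,4,1)
ρ-cycle length = 2 (tail of 1 descent step not counted)

2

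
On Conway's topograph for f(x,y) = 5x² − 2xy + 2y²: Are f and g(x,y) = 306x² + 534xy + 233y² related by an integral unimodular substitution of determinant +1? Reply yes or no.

D₁ = -36, D₂ = -36
f: flip: (5,-2,2)→(2,2,5)
f: reduced (well bottom): (2,2,5) with a≤c, −a<b≤a
g: translate: b→-78 (≡534 mod 612), so (306,534,233)→(306,-78,5)
g: flip: (306,-78,5)→(5,78,306)
g: translate: b→-2 (≡78 mod 10), so (5,78,306)→(5,-2,2)
g: flip: (5,-2,2)→(2,2,5)
g: reduced (well bottom): (2,2,5) with a≤c, −a<b≤a
reduced forms (2, 2, 5) vs (2, 2, 5) ⇒ equivalent

yes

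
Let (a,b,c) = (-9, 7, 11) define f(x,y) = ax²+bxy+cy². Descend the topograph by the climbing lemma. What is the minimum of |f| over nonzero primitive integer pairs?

river: ρ → (11,15,-5)
river: ρ → (-5,15,11)
river: ρ → (11,7,-9)
river: ρ → (-9,11,9)
river: ρ → (9,7,-11)
river: ρ → (-11,15,5)
river: ρ → (5,15,-11)
river: ρ → (-11,7,9)
river: ρ → (9,11,-9)
river: ρ → (-9,7,11)
closes: descent 0, river 10
min |a| on river = 5

5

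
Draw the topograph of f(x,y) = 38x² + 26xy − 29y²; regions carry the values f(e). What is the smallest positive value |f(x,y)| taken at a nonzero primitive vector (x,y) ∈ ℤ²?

river: ρ → (-29,32,35)
river: ρ → (35,38,-26)
river: ρ → (-26,66,7)
river: ρ → (7,60,-53)
river: ρ → (-53,46,14)
river: ρ → (14,66,-13)
river: ρ → (-13,64,19)
river: ρ → (19,50,-34)
river: ρ → (-34,18,35)
river: ρ → (35,52,-17)
river: ρ → (-17,50,38)
river: ρ → (38,26,-29)
closes: descent 0, river 12
min |a| on river = 7

7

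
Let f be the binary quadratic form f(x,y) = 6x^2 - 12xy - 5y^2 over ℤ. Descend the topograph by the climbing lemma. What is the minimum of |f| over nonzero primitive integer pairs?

descent: ρ → (-5,12,6)  [lands on river]
river: ρ → (6,12,-5)
river: ρ → (-5,8,10)
river: ρ → (10,12,-3)
river: ρ → (-3,12,10)
river: ρ → (10,8,-5)
closes: descent 1, river 6
min |a| on river = 3

3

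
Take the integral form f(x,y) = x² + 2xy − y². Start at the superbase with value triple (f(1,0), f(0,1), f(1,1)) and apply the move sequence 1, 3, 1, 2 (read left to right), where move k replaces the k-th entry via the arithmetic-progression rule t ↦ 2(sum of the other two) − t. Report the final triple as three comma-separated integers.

start (1,-1,2) = (f(1,0),f(0,1),f(1,1))
replace slot 1: 2·((-1)+2) − 1 = 1 → (1,-1,2)
replace slot 3: 2·(1+(-1)) − 2 = -2 → (1,-1,-2)
replace slot 1: 2·((-1)+(-2)) − 1 = -7 → (-7,-1,-2)
replace slot 2: 2·((-7)+(-2)) − (-1) = -17 → (-7,-17,-2)

-7,-17,-2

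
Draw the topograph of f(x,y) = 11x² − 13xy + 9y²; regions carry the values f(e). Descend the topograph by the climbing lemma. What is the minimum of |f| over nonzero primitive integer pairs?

translate: b→9 (≡-13 mod 22), so (11,-13,9)→(11,9,7)
flip: (11,9,7)→(7,-9,11)
translate: b→5 (≡-9 mod 14), so (7,-9,11)→(7,5,9)
reduced (well bottom): (7,5,9) with a≤c, −a<b≤a
well minimum = a = 7

7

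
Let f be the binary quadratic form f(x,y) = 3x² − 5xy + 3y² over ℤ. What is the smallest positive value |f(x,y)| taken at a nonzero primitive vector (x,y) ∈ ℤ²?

translate: b→1 (≡-5 mod 6), so (3,-5,3)→(3,1,1)
flip: (3,1,1)→(1,-1,3)
translate: b→1 (≡-1 mod 2), so (1,-1,3)→(1,1,3)
reduced (well bottom): (1,1,3) with a≤c, −a<b≤a
well minimum = a = 1

1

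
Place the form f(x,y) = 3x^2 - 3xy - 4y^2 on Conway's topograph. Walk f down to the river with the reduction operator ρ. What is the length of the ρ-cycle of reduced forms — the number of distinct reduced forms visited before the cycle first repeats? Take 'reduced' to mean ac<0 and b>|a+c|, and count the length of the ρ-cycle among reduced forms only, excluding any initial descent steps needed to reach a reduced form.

D = 57, ⌊√D⌋ = 7
descent: ρ → (-4,3,3)  [lands on river]
river: ρ → (3,3,-4)
river: ρ → (-4,5,2)
river: ρ → (2,7,-1)
river: ρ → (-1,7,2)
river: ρ → (2,5,-4)
ρ-cycle length = 6 (tail of 1 descent step not counted)

6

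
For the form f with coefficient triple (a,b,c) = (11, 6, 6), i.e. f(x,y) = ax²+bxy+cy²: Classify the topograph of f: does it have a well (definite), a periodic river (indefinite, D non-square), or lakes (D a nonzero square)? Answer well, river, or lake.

D = b²−4ac = 6² − 4·11·6 = -228
D < 0 ⇒ definite ⇒ every region one sign ⇒ single well

well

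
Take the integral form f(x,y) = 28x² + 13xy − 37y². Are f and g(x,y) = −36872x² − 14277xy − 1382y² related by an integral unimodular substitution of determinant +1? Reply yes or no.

D₁ = 4313, D₂ = 4313
river cycle of f (length 52): (-37, 61, 4), (4, 59, -52), (-52, 45, 11), (11, 65, -2), (-2, 63, 43), (43, 23, -22), (-22, 65, 1), (1, 65, -22), (-22, 23, 43), (43, 63, -2), … (42 more)
river cycle of g (length 52): (-37, 61, 4), (4, 59, -52), (-52, 45, 11), (11, 65, -2), (-2, 63, 43), (43, 23, -22), (-22, 65, 1), (1, 65, -22), (-22, 23, 43), (43, 63, -2), … (42 more)
cycles coincide ⇒ equivalent

yes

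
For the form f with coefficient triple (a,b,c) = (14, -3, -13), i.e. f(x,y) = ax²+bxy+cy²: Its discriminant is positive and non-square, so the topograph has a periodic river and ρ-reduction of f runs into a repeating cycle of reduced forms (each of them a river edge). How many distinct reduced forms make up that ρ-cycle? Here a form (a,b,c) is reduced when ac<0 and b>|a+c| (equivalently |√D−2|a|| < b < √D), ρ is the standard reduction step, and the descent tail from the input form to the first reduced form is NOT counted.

D = 737, ⌊√D⌋ = 27
descent: ρ → (-13,3,14)  [lands on river]
river: ρ → (14,25,-2)
river: ρ → (-2,27,1)
river: ρ → (1,27,-2)
river: ρ → (-2,25,14)
river: ρ → (14,3,-13)
river: ρ → (-13,23,4)
river: ρ → (4,25,-7)
river: ρ → (-7,17,16)
river: ρ → (16,15,-8)
river: ρ → (-8,17,14)
river: ρ → (14,11,-11)
river: ρ → (-11,11,14)
river: ρ → (14,17,-8)
river: ρ → (-8,15,16)
river: ρ → (16,17,-7)
river: ρ → (-7,25,4)
river: ρ → (4,23,-13)
ρ-cycle length = 18 (tail of 1 descent step not counted)

18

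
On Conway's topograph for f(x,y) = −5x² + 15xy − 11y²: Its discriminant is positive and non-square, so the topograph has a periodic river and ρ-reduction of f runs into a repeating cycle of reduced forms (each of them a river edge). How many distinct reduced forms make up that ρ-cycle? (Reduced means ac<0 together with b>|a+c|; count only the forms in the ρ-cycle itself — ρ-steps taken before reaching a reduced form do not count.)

D = 5, ⌊√D⌋ = 2
descent: ρ → (-11,7,-1)
descent: ρ → (-1,1,1)  [lands on river]
river: ρ → (1,1,-1)
ρ-cycle length = 2 (tail of 2 descent steps not counted)

2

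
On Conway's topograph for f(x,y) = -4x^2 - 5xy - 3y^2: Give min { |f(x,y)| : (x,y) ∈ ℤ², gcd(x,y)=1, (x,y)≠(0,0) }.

translate: b→-3 (≡5 mod 8), so (4,5,3)→(4,-3,2)
flip: (4,-3,2)→(2,3,4)
translate: b→-1 (≡3 mod 4), so (2,3,4)→(2,-1,3)
reduced (well bottom): (2,-1,3) with a≤c, −a<b≤a
well minimum |f| = |-2| = 2 (negative-definite)

2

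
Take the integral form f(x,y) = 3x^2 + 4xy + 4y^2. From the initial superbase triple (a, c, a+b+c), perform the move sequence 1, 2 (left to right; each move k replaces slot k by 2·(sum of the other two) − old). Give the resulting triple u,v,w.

start (3,4,11) = (f(1,0),f(0,1),f(1,1))
replace slot 1: 2·(4+11) − 3 = 27 → (27,4,11)
replace slot 2: 2·(27+11) − 4 = 72 → (27,72,11)

27,72,11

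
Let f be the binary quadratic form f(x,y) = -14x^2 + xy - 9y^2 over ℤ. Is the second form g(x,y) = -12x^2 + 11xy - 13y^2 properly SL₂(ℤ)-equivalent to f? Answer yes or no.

D₁ = -503, D₂ = -503
f is negative-definite; reduce −f:
−f: flip: (14,-1,9)→(9,1,14)
−f: reduced (well bottom): (9,1,14) with a≤c, −a<b≤a
flip sign back: reduced form of f is (-9,-1,-14)
g is negative-definite; reduce −g:
−g: reduced (well bottom): (12,-11,13) with a≤c, −a<b≤a
flip sign back: reduced form of g is (-12,11,-13)
reduced forms (-9, -1, -14) vs (-12, 11, -13) ⇒ inequivalent

no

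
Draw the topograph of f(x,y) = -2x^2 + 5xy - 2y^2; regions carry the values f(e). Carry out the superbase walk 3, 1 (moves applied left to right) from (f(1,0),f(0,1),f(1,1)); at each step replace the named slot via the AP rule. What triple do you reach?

start (-2,-2,1) = (f(1,0),f(0,1),f(1,1))
replace slot 3: 2·((-2)+(-2)) − 1 = -9 → (-2,-2,-9)
replace slot 1: 2·((-2)+(-9)) − (-2) = -20 → (-20,-2,-9)

-20,-2,-9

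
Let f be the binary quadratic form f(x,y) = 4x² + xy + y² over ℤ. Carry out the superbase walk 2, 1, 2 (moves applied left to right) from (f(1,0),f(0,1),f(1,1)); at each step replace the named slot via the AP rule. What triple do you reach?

start (4,1,6) = (f(1,0),f(0,1),f(1,1))
replace slot 2: 2·(4+6) − 1 = 19 → (4,19,6)
replace slot 1: 2·(19+6) − 4 = 46 → (46,19,6)
replace slot 2: 2·(46+6) − 19 = 85 → (46,85,6)

46,85,6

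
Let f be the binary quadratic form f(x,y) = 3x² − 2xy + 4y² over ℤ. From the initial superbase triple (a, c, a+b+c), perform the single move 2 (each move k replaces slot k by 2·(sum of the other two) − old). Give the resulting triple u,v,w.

start (3,4,5) = (f(1,0),f(0,1),f(1,1))
replace slot 2: 2·(3+5) − 4 = 12 → (3,12,5)

3,12,5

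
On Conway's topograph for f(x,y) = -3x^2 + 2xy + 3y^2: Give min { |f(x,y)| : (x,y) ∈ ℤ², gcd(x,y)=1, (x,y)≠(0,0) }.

river: ρ → (3,4,-2)
river: ρ → (-2,4,3)
river: ρ → (3,2,-3)
river: ρ → (-3,4,2)
river: ρ → (2,4,-3)
river: ρ → (-3,2,3)
closes: descent 0, river 6
min |a| on river = 2

2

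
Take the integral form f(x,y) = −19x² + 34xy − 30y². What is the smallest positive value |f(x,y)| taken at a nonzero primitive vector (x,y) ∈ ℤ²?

translate: b→4 (≡-34 mod 38), so (19,-34,30)→(19,4,15)
flip: (19,4,15)→(15,-4,19)
reduced (well bottom): (15,-4,19) with a≤c, −a<b≤a
well minimum |f| = |-15| = 15 (negative-definite)

15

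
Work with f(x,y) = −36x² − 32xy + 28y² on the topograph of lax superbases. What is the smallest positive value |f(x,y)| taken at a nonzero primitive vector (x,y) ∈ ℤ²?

descent: ρ → (28,32,-36)  [lands on river]
river: ρ → (-36,40,24)
river: ρ → (24,56,-20)
river: ρ → (-20,64,12)
river: ρ → (12,56,-40)
river: ρ → (-40,24,28)
closes: descent 1, river 6
min |a| on river = 12

12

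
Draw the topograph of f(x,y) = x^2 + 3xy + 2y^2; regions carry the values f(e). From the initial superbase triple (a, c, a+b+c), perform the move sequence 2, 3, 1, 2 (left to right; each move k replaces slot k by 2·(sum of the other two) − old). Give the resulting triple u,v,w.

start (1,2,6) = (f(1,0),f(0,1),f(1,1))
replace slot 2: 2·(1+6) − 2 = 12 → (1,12,6)
replace slot 3: 2·(1+12) − 6 = 20 → (1,12,20)
replace slot 1: 2·(12+20) − 1 = 63 → (63,12,20)
replace slot 2: 2·(63+20) − 12 = 154 → (63,154,20)

63,154,20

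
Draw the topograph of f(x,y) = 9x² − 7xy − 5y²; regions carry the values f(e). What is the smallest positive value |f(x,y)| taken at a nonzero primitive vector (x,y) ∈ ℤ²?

descent: ρ → (-5,7,9)  [lands on river]
river: ρ → (9,11,-3)
river: ρ → (-3,13,5)
river: ρ → (5,7,-9)
river: ρ → (-9,11,3)
river: ρ → (3,13,-5)
closes: descent 1, river 6
min |a| on river = 3

3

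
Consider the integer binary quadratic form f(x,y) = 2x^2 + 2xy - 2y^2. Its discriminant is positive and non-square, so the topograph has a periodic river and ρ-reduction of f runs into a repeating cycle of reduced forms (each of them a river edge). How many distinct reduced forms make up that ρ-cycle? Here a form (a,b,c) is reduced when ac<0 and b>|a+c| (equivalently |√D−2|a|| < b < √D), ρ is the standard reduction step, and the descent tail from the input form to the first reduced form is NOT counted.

D = 20, ⌊√D⌋ = 4
river: ρ → (-2,2,2)
river: ρ → (2,2,-2)
ρ-cycle length = 2 (tail of 0 descent steps not counted)

2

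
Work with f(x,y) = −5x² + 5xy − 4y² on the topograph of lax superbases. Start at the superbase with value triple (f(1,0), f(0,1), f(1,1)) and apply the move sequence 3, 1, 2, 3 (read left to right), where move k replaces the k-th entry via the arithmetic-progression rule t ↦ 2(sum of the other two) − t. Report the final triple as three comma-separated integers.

start (-5,-4,-4) = (f(1,0),f(0,1),f(1,1))
replace slot 3: 2·((-5)+(-4)) − (-4) = -14 → (-5,-4,-14)
replace slot 1: 2·((-4)+(-14)) − (-5) = -31 → (-31,-4,-14)
replace slot 2: 2·((-31)+(-14)) − (-4) = -86 → (-31,-86,-14)
replace slot 3: 2·((-31)+(-86)) − (-14) = -220 → (-31,-86,-220)

-31,-86,-220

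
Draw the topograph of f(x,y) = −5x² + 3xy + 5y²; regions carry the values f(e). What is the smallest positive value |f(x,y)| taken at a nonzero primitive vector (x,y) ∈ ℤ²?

river: ρ → (5,7,-3)
river: ρ → (-3,5,7)
river: ρ → (7,9,-1)
river: ρ → (-1,9,7)
river: ρ → (7,5,-3)
river: ρ → (-3,7,5)
river: ρ → (5,3,-5)
river: ρ → (-5,7,3)
river: ρ → (3,5,-7)
river: ρ → (-7,9,1)
river: ρ → (1,9,-7)
river: ρ → (-7,5,3)
river: ρ → (3,7,-5)
river: ρ → (-5,3,5)
closes: descent 0, river 14
min |a| on river = 1

1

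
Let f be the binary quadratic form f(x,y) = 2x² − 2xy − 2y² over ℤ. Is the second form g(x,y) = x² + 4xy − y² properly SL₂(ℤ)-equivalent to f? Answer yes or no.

D₁ = 20, D₂ = 20
river cycle of f (length 2): (-2, 2, 2), (2, 2, -2)
river cycle of g (length 2): (-1, 4, 1), (1, 4, -1)
cycles differ ⇒ inequivalent

no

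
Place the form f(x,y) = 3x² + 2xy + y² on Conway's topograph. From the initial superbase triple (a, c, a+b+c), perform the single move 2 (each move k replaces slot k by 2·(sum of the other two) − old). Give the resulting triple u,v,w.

start (3,1,6) = (f(1,0),f(0,1),f(1,1))
replace slot 2: 2·(3+6) − 1 = 17 → (3,17,6)

3,17,6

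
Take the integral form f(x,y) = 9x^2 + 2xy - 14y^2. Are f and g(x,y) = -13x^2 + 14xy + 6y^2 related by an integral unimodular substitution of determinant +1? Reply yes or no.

D₁ = 508, D₂ = 508
river cycle of f (length 12): (9, 20, -3), (-3, 22, 2), (2, 22, -3), (-3, 20, 9), (9, 16, -7), (-7, 12, 13), (13, 14, -6), (-6, 22, 1), (1, 22, -6), (-6, 14, 13), … (2 more)
river cycle of g (length 12): (6, 22, -1), (-1, 22, 6), (6, 14, -13), (-13, 12, 7), (7, 16, -9), (-9, 20, 3), (3, 22, -2), (-2, 22, 3), (3, 20, -9), (-9, 16, 7), … (2 more)
cycles differ ⇒ inequivalent

no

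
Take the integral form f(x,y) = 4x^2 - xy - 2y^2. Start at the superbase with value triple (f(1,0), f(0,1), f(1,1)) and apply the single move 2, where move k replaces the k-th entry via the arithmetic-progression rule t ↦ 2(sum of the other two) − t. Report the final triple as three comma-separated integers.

start (4,-2,1) = (f(1,0),f(0,1),f(1,1))
replace slot 2: 2·(4+1) − (-2) = 12 → (4,12,1)

4,12,1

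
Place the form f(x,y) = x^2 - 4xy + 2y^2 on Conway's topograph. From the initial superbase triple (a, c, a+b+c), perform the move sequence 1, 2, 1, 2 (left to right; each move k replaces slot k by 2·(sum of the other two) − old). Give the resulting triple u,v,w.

start (1,2,-1) = (f(1,0),f(0,1),f(1,1))
replace slot 1: 2·(2+(-1)) − 1 = 1 → (1,2,-1)
replace slot 2: 2·(1+(-1)) − 2 = -2 → (1,-2,-1)
replace slot 1: 2·((-2)+(-1)) − 1 = -7 → (-7,-2,-1)
replace slot 2: 2·((-7)+(-1)) − (-2) = -14 → (-7,-14,-1)

-7,-14,-1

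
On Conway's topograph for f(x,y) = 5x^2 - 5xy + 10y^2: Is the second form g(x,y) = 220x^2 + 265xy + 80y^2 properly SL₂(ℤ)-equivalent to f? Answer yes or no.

D₁ = -175, D₂ = -175
f: translate: b→5 (≡-5 mod 10), so (5,-5,10)→(5,5,10)
f: reduced (well bottom): (5,5,10) with a≤c, −a<b≤a
g: translate: b→-175 (≡265 mod 440), so (220,265,80)→(220,-175,35)
g: flip: (220,-175,35)→(35,175,220)
g: translate: b→35 (≡175 mod 70), so (35,175,220)→(35,35,10)
g: flip: (35,35,10)→(10,-35,35)
g: translate: b→5 (≡-35 mod 20), so (10,-35,35)→(10,5,5)
g: flip: (10,5,5)→(5,-5,10)
g: translate: b→5 (≡-5 mod 10), so (5,-5,10)→(5,5,10)
g: reduced (well bottom): (5,5,10) with a≤c, −a<b≤a
reduced forms (5, 5, 10) vs (5, 5, 10) ⇒ equivalent

yes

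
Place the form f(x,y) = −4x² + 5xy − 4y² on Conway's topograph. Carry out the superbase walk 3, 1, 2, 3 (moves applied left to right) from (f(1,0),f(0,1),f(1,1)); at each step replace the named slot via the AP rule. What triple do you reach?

start (-4,-4,-3) = (f(1,0),f(0,1),f(1,1))
replace slot 3: 2·((-4)+(-4)) − (-3) = -13 → (-4,-4,-13)
replace slot 1: 2·((-4)+(-13)) − (-4) = -30 → (-30,-4,-13)
replace slot 2: 2·((-30)+(-13)) − (-4) = -82 → (-30,-82,-13)
replace slot 3: 2·((-30)+(-82)) − (-13) = -211 → (-30,-82,-211)

-30,-82,-211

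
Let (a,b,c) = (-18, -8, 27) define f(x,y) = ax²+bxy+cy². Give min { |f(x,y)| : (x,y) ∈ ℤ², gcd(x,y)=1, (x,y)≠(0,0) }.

descent: ρ → (27,8,-18)
descent: ρ → (-18,28,17)  [lands on river]
river: ρ → (17,40,-6)
river: ρ → (-6,44,3)
river: ρ → (3,40,-34)
river: ρ → (-34,28,9)
river: ρ → (9,44,-2)
river: ρ → (-2,44,9)
river: ρ → (9,28,-34)
river: ρ → (-34,40,3)
river: ρ → (3,44,-6)
river: ρ → (-6,40,17)
river: ρ → (17,28,-18)
river: ρ → (-18,44,1)
river: ρ → (1,44,-18)
closes: descent 2, river 14
min |a| on river = 1

1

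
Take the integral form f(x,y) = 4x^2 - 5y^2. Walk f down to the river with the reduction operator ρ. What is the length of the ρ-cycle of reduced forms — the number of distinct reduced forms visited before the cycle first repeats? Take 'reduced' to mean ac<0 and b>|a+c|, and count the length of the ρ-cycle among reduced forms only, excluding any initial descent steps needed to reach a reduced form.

D = 80, ⌊√D⌋ = 8
descent: ρ → (-5,0,4)
descent: ρ → (4,8,-1)  [lands on river]
river: ρ → (-1,8,4)
ρ-cycle length = 2 (tail of 2 descent steps not counted)

2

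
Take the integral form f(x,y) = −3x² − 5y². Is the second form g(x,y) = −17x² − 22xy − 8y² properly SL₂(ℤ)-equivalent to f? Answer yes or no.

D₁ = -60, D₂ = -60
f is negative-definite; reduce −f:
−f: reduced (well bottom): (3,0,5) with a≤c, −a<b≤a
flip sign back: reduced form of f is (-3,0,-5)
g is negative-definite; reduce −g:
−g: translate: b→-12 (≡22 mod 34), so (17,22,8)→(17,-12,3)
−g: flip: (17,-12,3)→(3,12,17)
−g: translate: b→0 (≡12 mod 6), so (3,12,17)→(3,0,5)
−g: reduced (well bottom): (3,0,5) with a≤c, −a<b≤a
flip sign back: reduced form of g is (-3,0,-5)
reduced forms (-3, 0, -5) vs (-3, 0, -5) ⇒ equivalent

yes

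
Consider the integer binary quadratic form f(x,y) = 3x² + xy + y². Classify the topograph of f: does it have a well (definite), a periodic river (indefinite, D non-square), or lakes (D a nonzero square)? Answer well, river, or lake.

D = b²−4ac = 1² − 4·3·1 = -11
D < 0 ⇒ definite ⇒ every region one sign ⇒ single well

well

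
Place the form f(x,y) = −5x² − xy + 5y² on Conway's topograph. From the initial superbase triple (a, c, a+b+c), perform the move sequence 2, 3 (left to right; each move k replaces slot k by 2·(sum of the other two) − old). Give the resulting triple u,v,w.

start (-5,5,-1) = (f(1,0),f(0,1),f(1,1))
replace slot 2: 2·((-5)+(-1)) − 5 = -17 → (-5,-17,-1)
replace slot 3: 2·((-5)+(-17)) − (-1) = -43 → (-5,-17,-43)

-5,-17,-43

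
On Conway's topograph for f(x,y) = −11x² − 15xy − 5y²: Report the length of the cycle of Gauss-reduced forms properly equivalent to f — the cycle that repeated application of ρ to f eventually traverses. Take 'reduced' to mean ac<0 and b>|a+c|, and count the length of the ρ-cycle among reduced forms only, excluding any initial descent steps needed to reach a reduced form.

D = 5, ⌊√D⌋ = 2
descent: ρ → (-5,5,-1)
descent: ρ → (-1,1,1)  [lands on river]
river: ρ → (1,1,-1)
ρ-cycle length = 2 (tail of 2 descent steps not counted)

2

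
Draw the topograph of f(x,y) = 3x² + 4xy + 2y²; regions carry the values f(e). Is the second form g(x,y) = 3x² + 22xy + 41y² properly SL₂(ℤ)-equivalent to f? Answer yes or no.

D₁ = -8, D₂ = -8
f: translate: b→-2 (≡4 mod 6), so (3,4,2)→(3,-2,1)
f: flip: (3,-2,1)→(1,2,3)
f: translate: b→0 (≡2 mod 2), so (1,2,3)→(1,0,2)
f: reduced (well bottom): (1,0,2) with a≤c, −a<b≤a
g: translate: b→-2 (≡22 mod 6), so (3,22,41)→(3,-2,1)
g: flip: (3,-2,1)→(1,2,3)
g: translate: b→0 (≡2 mod 2), so (1,2,3)→(1,0,2)
g: reduced (well bottom): (1,0,2) with a≤c, −a<b≤a
reduced forms (1, 0, 2) vs (1, 0, 2) ⇒ equivalent

yes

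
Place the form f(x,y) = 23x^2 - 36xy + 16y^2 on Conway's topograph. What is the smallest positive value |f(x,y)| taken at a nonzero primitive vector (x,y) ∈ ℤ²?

translate: b→10 (≡-36 mod 46), so (23,-36,16)→(23,10,3)
flip: (23,10,3)→(3,-10,23)
translate: b→2 (≡-10 mod 6), so (3,-10,23)→(3,2,15)
reduced (well bottom): (3,2,15) with a≤c, −a<b≤a
well minimum = a = 3

3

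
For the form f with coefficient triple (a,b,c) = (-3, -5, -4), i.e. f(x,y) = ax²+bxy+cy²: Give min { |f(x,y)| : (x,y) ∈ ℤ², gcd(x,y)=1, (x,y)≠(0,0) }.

translate: b→-1 (≡5 mod 6), so (3,5,4)→(3,-1,2)
flip: (3,-1,2)→(2,1,3)
reduced (well bottom): (2,1,3) with a≤c, −a<b≤a
well minimum |f| = |-2| = 2 (negative-definite)

2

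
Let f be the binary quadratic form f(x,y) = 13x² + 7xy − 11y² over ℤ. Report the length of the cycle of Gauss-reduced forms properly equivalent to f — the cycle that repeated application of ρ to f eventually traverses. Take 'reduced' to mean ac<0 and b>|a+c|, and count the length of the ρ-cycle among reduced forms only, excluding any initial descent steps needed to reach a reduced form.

D = 621, ⌊√D⌋ = 24
river: ρ → (-11,15,9)
river: ρ → (9,21,-5)
river: ρ → (-5,19,13)
river: ρ → (13,7,-11)
ρ-cycle length = 4 (tail of 0 descent steps not counted)

4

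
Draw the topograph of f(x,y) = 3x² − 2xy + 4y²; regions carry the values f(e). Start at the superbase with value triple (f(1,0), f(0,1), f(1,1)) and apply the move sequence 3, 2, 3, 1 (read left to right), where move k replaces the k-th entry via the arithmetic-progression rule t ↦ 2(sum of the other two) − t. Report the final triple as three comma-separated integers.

start (3,4,5) = (f(1,0),f(0,1),f(1,1))
replace slot 3: 2·(3+4) − 5 = 9 → (3,4,9)
replace slot 2: 2·(3+9) − 4 = 20 → (3,20,9)
replace slot 3: 2·(3+20) − 9 = 37 → (3,20,37)
replace slot 1: 2·(20+37) − 3 = 111 → (111,20,37)

111,20,37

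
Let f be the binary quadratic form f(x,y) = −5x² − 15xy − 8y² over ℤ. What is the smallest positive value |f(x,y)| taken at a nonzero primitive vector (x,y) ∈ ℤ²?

descent: ρ → (-8,-1,2)
descent: ρ → (2,5,-5)  [lands on river]
river: ρ → (-5,5,2)
river: ρ → (2,7,-2)
river: ρ → (-2,5,5)
river: ρ → (5,5,-2)
river: ρ → (-2,7,2)
closes: descent 2, river 6
min |a| on river = 2

2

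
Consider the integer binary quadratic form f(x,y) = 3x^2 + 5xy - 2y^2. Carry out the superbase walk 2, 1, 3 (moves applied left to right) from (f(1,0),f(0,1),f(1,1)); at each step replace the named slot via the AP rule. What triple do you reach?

start (3,-2,6) = (f(1,0),f(0,1),f(1,1))
replace slot 2: 2·(3+6) − (-2) = 20 → (3,20,6)
replace slot 1: 2·(20+6) − 3 = 49 → (49,20,6)
replace slot 3: 2·(49+20) − 6 = 132 → (49,20,132)

49,20,132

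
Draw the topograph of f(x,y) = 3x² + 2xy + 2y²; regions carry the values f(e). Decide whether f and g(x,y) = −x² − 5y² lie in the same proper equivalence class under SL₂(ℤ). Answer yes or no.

D₁ = -20, D₂ = -20
f: flip: (3,2,2)→(2,-2,3)
f: translate: b→2 (≡-2 mod 4), so (2,-2,3)→(2,2,3)
f: reduced (well bottom): (2,2,3) with a≤c, −a<b≤a
g is negative-definite; reduce −g:
−g: reduced (well bottom): (1,0,5) with a≤c, −a<b≤a
flip sign back: reduced form of g is (-1,0,-5)
reduced forms (2, 2, 3) vs (-1, 0, -5) ⇒ inequivalent

no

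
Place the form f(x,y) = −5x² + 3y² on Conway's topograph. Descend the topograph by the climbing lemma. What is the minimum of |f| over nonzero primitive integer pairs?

descent: ρ → (3,6,-2)  [lands on river]
river: ρ → (-2,6,3)
closes: descent 1, river 2
min |a| on river = 2

2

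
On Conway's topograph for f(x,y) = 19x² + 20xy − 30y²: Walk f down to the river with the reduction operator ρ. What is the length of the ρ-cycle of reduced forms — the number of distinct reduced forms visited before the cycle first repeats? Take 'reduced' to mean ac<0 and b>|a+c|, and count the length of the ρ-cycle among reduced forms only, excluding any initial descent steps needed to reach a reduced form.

D = 2680, ⌊√D⌋ = 51
river: ρ → (-30,40,9)
river: ρ → (9,50,-5)
river: ρ → (-5,50,9)
river: ρ → (9,40,-30)
river: ρ → (-30,20,19)
river: ρ → (19,18,-31)
river: ρ → (-31,44,6)
river: ρ → (6,40,-45)
river: ρ → (-45,50,1)
river: ρ → (1,50,-45)
river: ρ → (-45,40,6)
river: ρ → (6,44,-31)
river: ρ → (-31,18,19)
river: ρ → (19,20,-30)
ρ-cycle length = 14 (tail of 0 descent steps not counted)

14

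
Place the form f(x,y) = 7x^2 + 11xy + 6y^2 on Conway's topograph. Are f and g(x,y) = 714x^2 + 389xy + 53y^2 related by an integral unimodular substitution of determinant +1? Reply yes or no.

D₁ = -47, D₂ = -47
f: translate: b→-3 (≡11 mod 14), so (7,11,6)→(7,-3,2)
f: flip: (7,-3,2)→(2,3,7)
f: translate: b→-1 (≡3 mod 4), so (2,3,7)→(2,-1,6)
f: reduced (well bottom): (2,-1,6) with a≤c, −a<b≤a
g: flip: (714,389,53)→(53,-389,714)
g: translate: b→35 (≡-389 mod 106), so (53,-389,714)→(53,35,6)
g: flip: (53,35,6)→(6,-35,53)
g: translate: b→1 (≡-35 mod 12), so (6,-35,53)→(6,1,2)
g: flip: (6,1,2)→(2,-1,6)
g: reduced (well bottom): (2,-1,6) with a≤c, −a<b≤a
reduced forms (2, -1, 6) vs (2, -1, 6) ⇒ equivalent

yes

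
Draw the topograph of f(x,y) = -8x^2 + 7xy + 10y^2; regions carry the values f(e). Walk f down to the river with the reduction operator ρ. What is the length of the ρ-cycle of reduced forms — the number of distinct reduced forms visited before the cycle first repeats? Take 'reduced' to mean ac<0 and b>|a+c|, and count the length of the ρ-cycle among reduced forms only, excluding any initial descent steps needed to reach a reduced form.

D = 369, ⌊√D⌋ = 19
river: ρ → (10,13,-5)
river: ρ → (-5,17,4)
river: ρ → (4,15,-9)
river: ρ → (-9,3,10)
river: ρ → (10,17,-2)
river: ρ → (-2,19,1)
river: ρ → (1,19,-2)
river: ρ → (-2,17,10)
river: ρ → (10,3,-9)
river: ρ → (-9,15,4)
river: ρ → (4,17,-5)
river: ρ → (-5,13,10)
river: ρ → (10,7,-8)
river: ρ → (-8,9,9)
river: ρ → (9,9,-8)
river: ρ → (-8,7,10)
ρ-cycle length = 16 (tail of 0 descent steps not counted)

16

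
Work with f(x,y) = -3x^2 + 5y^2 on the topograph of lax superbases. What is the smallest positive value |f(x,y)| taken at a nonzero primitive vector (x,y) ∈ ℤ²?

descent: ρ → (5,0,-3)
descent: ρ → (-3,6,2)  [lands on river]
river: ρ → (2,6,-3)
closes: descent 2, river 2
min |a| on river = 2

2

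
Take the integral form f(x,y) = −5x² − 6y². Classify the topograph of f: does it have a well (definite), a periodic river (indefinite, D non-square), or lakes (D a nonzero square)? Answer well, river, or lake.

D = b²−4ac = 0² − 4·(-5)·(-6) = -120
D < 0 ⇒ definite ⇒ every region one sign ⇒ single well

well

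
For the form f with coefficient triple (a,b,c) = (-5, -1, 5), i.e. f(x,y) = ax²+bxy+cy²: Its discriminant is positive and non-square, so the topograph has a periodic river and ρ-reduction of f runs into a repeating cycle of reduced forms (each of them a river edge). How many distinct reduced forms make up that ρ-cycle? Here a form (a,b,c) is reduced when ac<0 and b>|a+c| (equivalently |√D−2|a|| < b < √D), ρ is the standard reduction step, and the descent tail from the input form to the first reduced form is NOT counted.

D = 101, ⌊√D⌋ = 10
descent: ρ → (5,1,-5)  [lands on river]
river: ρ → (-5,9,1)
river: ρ → (1,9,-5)
river: ρ → (-5,1,5)
river: ρ → (5,9,-1)
river: ρ → (-1,9,5)
ρ-cycle length = 6 (tail of 1 descent step not counted)

6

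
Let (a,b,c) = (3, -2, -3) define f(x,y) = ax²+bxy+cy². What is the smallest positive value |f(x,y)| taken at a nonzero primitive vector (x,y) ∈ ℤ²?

descent: ρ → (-3,2,3)  [lands on river]
river: ρ → (3,4,-2)
river: ρ → (-2,4,3)
river: ρ → (3,2,-3)
river: ρ → (-3,4,2)
river: ρ → (2,4,-3)
closes: descent 1, river 6
min |a| on river = 2

2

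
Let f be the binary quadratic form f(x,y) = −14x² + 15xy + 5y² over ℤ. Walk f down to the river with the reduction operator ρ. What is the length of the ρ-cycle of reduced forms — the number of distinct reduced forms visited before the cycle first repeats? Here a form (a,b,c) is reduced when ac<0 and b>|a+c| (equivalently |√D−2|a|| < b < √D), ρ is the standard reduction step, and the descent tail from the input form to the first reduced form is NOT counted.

D = 505, ⌊√D⌋ = 22
river: ρ → (5,15,-14)
river: ρ → (-14,13,6)
river: ρ → (6,11,-16)
river: ρ → (-16,21,1)
river: ρ → (1,21,-16)
river: ρ → (-16,11,6)
river: ρ → (6,13,-14)
river: ρ → (-14,15,5)
ρ-cycle length = 8 (tail of 0 descent steps not counted)

8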